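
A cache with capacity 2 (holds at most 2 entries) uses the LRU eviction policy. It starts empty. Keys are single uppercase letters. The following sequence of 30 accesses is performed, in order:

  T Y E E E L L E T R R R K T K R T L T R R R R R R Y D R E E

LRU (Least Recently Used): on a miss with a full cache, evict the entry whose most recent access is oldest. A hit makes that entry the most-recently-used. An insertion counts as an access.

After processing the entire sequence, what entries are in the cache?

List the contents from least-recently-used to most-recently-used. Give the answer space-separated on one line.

Answer: R E

Derivation:
LRU simulation (capacity=2):
  1. access T: MISS. Cache (LRU->MRU): [T]
  2. access Y: MISS. Cache (LRU->MRU): [T Y]
  3. access E: MISS, evict T. Cache (LRU->MRU): [Y E]
  4. access E: HIT. Cache (LRU->MRU): [Y E]
  5. access E: HIT. Cache (LRU->MRU): [Y E]
  6. access L: MISS, evict Y. Cache (LRU->MRU): [E L]
  7. access L: HIT. Cache (LRU->MRU): [E L]
  8. access E: HIT. Cache (LRU->MRU): [L E]
  9. access T: MISS, evict L. Cache (LRU->MRU): [E T]
  10. access R: MISS, evict E. Cache (LRU->MRU): [T R]
  11. access R: HIT. Cache (LRU->MRU): [T R]
  12. access R: HIT. Cache (LRU->MRU): [T R]
  13. access K: MISS, evict T. Cache (LRU->MRU): [R K]
  14. access T: MISS, evict R. Cache (LRU->MRU): [K T]
  15. access K: HIT. Cache (LRU->MRU): [T K]
  16. access R: MISS, evict T. Cache (LRU->MRU): [K R]
  17. access T: MISS, evict K. Cache (LRU->MRU): [R T]
  18. access L: MISS, evict R. Cache (LRU->MRU): [T L]
  19. access T: HIT. Cache (LRU->MRU): [L T]
  20. access R: MISS, evict L. Cache (LRU->MRU): [T R]
  21. access R: HIT. Cache (LRU->MRU): [T R]
  22. access R: HIT. Cache (LRU->MRU): [T R]
  23. access R: HIT. Cache (LRU->MRU): [T R]
  24. access R: HIT. Cache (LRU->MRU): [T R]
  25. access R: HIT. Cache (LRU->MRU): [T R]
  26. access Y: MISS, evict T. Cache (LRU->MRU): [R Y]
  27. access D: MISS, evict R. Cache (LRU->MRU): [Y D]
  28. access R: MISS, evict Y. Cache (LRU->MRU): [D R]
  29. access E: MISS, evict D. Cache (LRU->MRU): [R E]
  30. access E: HIT. Cache (LRU->MRU): [R E]
Total: 14 hits, 16 misses, 14 evictions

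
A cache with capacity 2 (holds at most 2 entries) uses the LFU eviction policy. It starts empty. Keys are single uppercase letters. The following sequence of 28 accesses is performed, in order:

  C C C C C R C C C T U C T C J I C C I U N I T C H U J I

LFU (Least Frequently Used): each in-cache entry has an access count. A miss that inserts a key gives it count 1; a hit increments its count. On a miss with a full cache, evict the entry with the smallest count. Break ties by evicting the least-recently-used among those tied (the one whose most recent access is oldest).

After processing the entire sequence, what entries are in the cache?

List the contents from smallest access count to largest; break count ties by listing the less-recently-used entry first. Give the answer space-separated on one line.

LFU simulation (capacity=2):
  1. access C: MISS. Cache: [C(c=1)]
  2. access C: HIT, count now 2. Cache: [C(c=2)]
  3. access C: HIT, count now 3. Cache: [C(c=3)]
  4. access C: HIT, count now 4. Cache: [C(c=4)]
  5. access C: HIT, count now 5. Cache: [C(c=5)]
  6. access R: MISS. Cache: [R(c=1) C(c=5)]
  7. access C: HIT, count now 6. Cache: [R(c=1) C(c=6)]
  8. access C: HIT, count now 7. Cache: [R(c=1) C(c=7)]
  9. access C: HIT, count now 8. Cache: [R(c=1) C(c=8)]
  10. access T: MISS, evict R(c=1). Cache: [T(c=1) C(c=8)]
  11. access U: MISS, evict T(c=1). Cache: [U(c=1) C(c=8)]
  12. access C: HIT, count now 9. Cache: [U(c=1) C(c=9)]
  13. access T: MISS, evict U(c=1). Cache: [T(c=1) C(c=9)]
  14. access C: HIT, count now 10. Cache: [T(c=1) C(c=10)]
  15. access J: MISS, evict T(c=1). Cache: [J(c=1) C(c=10)]
  16. access I: MISS, evict J(c=1). Cache: [I(c=1) C(c=10)]
  17. access C: HIT, count now 11. Cache: [I(c=1) C(c=11)]
  18. access C: HIT, count now 12. Cache: [I(c=1) C(c=12)]
  19. access I: HIT, count now 2. Cache: [I(c=2) C(c=12)]
  20. access U: MISS, evict I(c=2). Cache: [U(c=1) C(c=12)]
  21. access N: MISS, evict U(c=1). Cache: [N(c=1) C(c=12)]
  22. access I: MISS, evict N(c=1). Cache: [I(c=1) C(c=12)]
  23. access T: MISS, evict I(c=1). Cache: [T(c=1) C(c=12)]
  24. access C: HIT, count now 13. Cache: [T(c=1) C(c=13)]
  25. access H: MISS, evict T(c=1). Cache: [H(c=1) C(c=13)]
  26. access U: MISS, evict H(c=1). Cache: [U(c=1) C(c=13)]
  27. access J: MISS, evict U(c=1). Cache: [J(c=1) C(c=13)]
  28. access I: MISS, evict J(c=1). Cache: [I(c=1) C(c=13)]
Total: 13 hits, 15 misses, 13 evictions

Answer: I C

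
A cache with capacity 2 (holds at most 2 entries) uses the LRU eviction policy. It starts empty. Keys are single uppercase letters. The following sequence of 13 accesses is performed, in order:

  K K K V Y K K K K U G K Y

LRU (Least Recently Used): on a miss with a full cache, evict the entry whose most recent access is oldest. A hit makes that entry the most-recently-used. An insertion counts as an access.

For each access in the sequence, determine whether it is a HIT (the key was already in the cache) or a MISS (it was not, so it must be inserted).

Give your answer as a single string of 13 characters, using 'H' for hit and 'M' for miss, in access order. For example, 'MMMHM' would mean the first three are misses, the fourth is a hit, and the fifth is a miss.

Answer: MHHMMMHHHMMMM

Derivation:
LRU simulation (capacity=2):
  1. access K: MISS. Cache (LRU->MRU): [K]
  2. access K: HIT. Cache (LRU->MRU): [K]
  3. access K: HIT. Cache (LRU->MRU): [K]
  4. access V: MISS. Cache (LRU->MRU): [K V]
  5. access Y: MISS, evict K. Cache (LRU->MRU): [V Y]
  6. access K: MISS, evict V. Cache (LRU->MRU): [Y K]
  7. access K: HIT. Cache (LRU->MRU): [Y K]
  8. access K: HIT. Cache (LRU->MRU): [Y K]
  9. access K: HIT. Cache (LRU->MRU): [Y K]
  10. access U: MISS, evict Y. Cache (LRU->MRU): [K U]
  11. access G: MISS, evict K. Cache (LRU->MRU): [U G]
  12. access K: MISS, evict U. Cache (LRU->MRU): [G K]
  13. access Y: MISS, evict G. Cache (LRU->MRU): [K Y]
Total: 5 hits, 8 misses, 6 evictions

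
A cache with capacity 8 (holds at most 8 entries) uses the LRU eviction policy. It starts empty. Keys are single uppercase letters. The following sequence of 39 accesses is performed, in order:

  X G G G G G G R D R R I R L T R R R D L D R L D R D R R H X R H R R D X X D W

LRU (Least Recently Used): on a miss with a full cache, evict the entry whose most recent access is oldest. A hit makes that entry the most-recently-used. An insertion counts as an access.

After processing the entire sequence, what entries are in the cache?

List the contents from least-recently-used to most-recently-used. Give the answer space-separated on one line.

Answer: I T L H R X D W

Derivation:
LRU simulation (capacity=8):
  1. access X: MISS. Cache (LRU->MRU): [X]
  2. access G: MISS. Cache (LRU->MRU): [X G]
  3. access G: HIT. Cache (LRU->MRU): [X G]
  4. access G: HIT. Cache (LRU->MRU): [X G]
  5. access G: HIT. Cache (LRU->MRU): [X G]
  6. access G: HIT. Cache (LRU->MRU): [X G]
  7. access G: HIT. Cache (LRU->MRU): [X G]
  8. access R: MISS. Cache (LRU->MRU): [X G R]
  9. access D: MISS. Cache (LRU->MRU): [X G R D]
  10. access R: HIT. Cache (LRU->MRU): [X G D R]
  11. access R: HIT. Cache (LRU->MRU): [X G D R]
  12. access I: MISS. Cache (LRU->MRU): [X G D R I]
  13. access R: HIT. Cache (LRU->MRU): [X G D I R]
  14. access L: MISS. Cache (LRU->MRU): [X G D I R L]
  15. access T: MISS. Cache (LRU->MRU): [X G D I R L T]
  16. access R: HIT. Cache (LRU->MRU): [X G D I L T R]
  17. access R: HIT. Cache (LRU->MRU): [X G D I L T R]
  18. access R: HIT. Cache (LRU->MRU): [X G D I L T R]
  19. access D: HIT. Cache (LRU->MRU): [X G I L T R D]
  20. access L: HIT. Cache (LRU->MRU): [X G I T R D L]
  21. access D: HIT. Cache (LRU->MRU): [X G I T R L D]
  22. access R: HIT. Cache (LRU->MRU): [X G I T L D R]
  23. access L: HIT. Cache (LRU->MRU): [X G I T D R L]
  24. access D: HIT. Cache (LRU->MRU): [X G I T R L D]
  25. access R: HIT. Cache (LRU->MRU): [X G I T L D R]
  26. access D: HIT. Cache (LRU->MRU): [X G I T L R D]
  27. access R: HIT. Cache (LRU->MRU): [X G I T L D R]
  28. access R: HIT. Cache (LRU->MRU): [X G I T L D R]
  29. access H: MISS. Cache (LRU->MRU): [X G I T L D R H]
  30. access X: HIT. Cache (LRU->MRU): [G I T L D R H X]
  31. access R: HIT. Cache (LRU->MRU): [G I T L D H X R]
  32. access H: HIT. Cache (LRU->MRU): [G I T L D X R H]
  33. access R: HIT. Cache (LRU->MRU): [G I T L D X H R]
  34. access R: HIT. Cache (LRU->MRU): [G I T L D X H R]
  35. access D: HIT. Cache (LRU->MRU): [G I T L X H R D]
  36. access X: HIT. Cache (LRU->MRU): [G I T L H R D X]
  37. access X: HIT. Cache (LRU->MRU): [G I T L H R D X]
  38. access D: HIT. Cache (LRU->MRU): [G I T L H R X D]
  39. access W: MISS, evict G. Cache (LRU->MRU): [I T L H R X D W]
Total: 30 hits, 9 misses, 1 evictions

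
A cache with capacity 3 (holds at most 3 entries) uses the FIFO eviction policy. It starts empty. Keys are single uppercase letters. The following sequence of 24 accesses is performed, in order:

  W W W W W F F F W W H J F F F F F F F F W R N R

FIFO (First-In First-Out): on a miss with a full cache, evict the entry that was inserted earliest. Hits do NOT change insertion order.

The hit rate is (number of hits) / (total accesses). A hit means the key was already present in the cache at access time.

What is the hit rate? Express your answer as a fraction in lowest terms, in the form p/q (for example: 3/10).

Answer: 17/24

Derivation:
FIFO simulation (capacity=3):
  1. access W: MISS. Cache (old->new): [W]
  2. access W: HIT. Cache (old->new): [W]
  3. access W: HIT. Cache (old->new): [W]
  4. access W: HIT. Cache (old->new): [W]
  5. access W: HIT. Cache (old->new): [W]
  6. access F: MISS. Cache (old->new): [W F]
  7. access F: HIT. Cache (old->new): [W F]
  8. access F: HIT. Cache (old->new): [W F]
  9. access W: HIT. Cache (old->new): [W F]
  10. access W: HIT. Cache (old->new): [W F]
  11. access H: MISS. Cache (old->new): [W F H]
  12. access J: MISS, evict W. Cache (old->new): [F H J]
  13. access F: HIT. Cache (old->new): [F H J]
  14. access F: HIT. Cache (old->new): [F H J]
  15. access F: HIT. Cache (old->new): [F H J]
  16. access F: HIT. Cache (old->new): [F H J]
  17. access F: HIT. Cache (old->new): [F H J]
  18. access F: HIT. Cache (old->new): [F H J]
  19. access F: HIT. Cache (old->new): [F H J]
  20. access F: HIT. Cache (old->new): [F H J]
  21. access W: MISS, evict F. Cache (old->new): [H J W]
  22. access R: MISS, evict H. Cache (old->new): [J W R]
  23. access N: MISS, evict J. Cache (old->new): [W R N]
  24. access R: HIT. Cache (old->new): [W R N]
Total: 17 hits, 7 misses, 4 evictions

Hit rate = 17/24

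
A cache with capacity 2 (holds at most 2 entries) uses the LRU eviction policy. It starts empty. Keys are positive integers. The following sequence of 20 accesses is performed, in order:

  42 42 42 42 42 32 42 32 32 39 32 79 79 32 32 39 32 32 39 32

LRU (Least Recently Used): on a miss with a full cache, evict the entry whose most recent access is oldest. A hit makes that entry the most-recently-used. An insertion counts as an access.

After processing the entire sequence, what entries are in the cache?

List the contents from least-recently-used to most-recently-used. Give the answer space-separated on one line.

Answer: 39 32

Derivation:
LRU simulation (capacity=2):
  1. access 42: MISS. Cache (LRU->MRU): [42]
  2. access 42: HIT. Cache (LRU->MRU): [42]
  3. access 42: HIT. Cache (LRU->MRU): [42]
  4. access 42: HIT. Cache (LRU->MRU): [42]
  5. access 42: HIT. Cache (LRU->MRU): [42]
  6. access 32: MISS. Cache (LRU->MRU): [42 32]
  7. access 42: HIT. Cache (LRU->MRU): [32 42]
  8. access 32: HIT. Cache (LRU->MRU): [42 32]
  9. access 32: HIT. Cache (LRU->MRU): [42 32]
  10. access 39: MISS, evict 42. Cache (LRU->MRU): [32 39]
  11. access 32: HIT. Cache (LRU->MRU): [39 32]
  12. access 79: MISS, evict 39. Cache (LRU->MRU): [32 79]
  13. access 79: HIT. Cache (LRU->MRU): [32 79]
  14. access 32: HIT. Cache (LRU->MRU): [79 32]
  15. access 32: HIT. Cache (LRU->MRU): [79 32]
  16. access 39: MISS, evict 79. Cache (LRU->MRU): [32 39]
  17. access 32: HIT. Cache (LRU->MRU): [39 32]
  18. access 32: HIT. Cache (LRU->MRU): [39 32]
  19. access 39: HIT. Cache (LRU->MRU): [32 39]
  20. access 32: HIT. Cache (LRU->MRU): [39 32]
Total: 15 hits, 5 misses, 3 evictions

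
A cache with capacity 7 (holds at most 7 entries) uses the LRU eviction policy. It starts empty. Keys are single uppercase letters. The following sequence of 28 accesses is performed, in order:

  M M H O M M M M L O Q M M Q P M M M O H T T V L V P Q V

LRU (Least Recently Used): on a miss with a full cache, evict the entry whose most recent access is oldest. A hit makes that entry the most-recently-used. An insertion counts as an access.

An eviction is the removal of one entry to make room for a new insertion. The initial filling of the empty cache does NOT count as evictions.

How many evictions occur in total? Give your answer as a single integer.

Answer: 3

Derivation:
LRU simulation (capacity=7):
  1. access M: MISS. Cache (LRU->MRU): [M]
  2. access M: HIT. Cache (LRU->MRU): [M]
  3. access H: MISS. Cache (LRU->MRU): [M H]
  4. access O: MISS. Cache (LRU->MRU): [M H O]
  5. access M: HIT. Cache (LRU->MRU): [H O M]
  6. access M: HIT. Cache (LRU->MRU): [H O M]
  7. access M: HIT. Cache (LRU->MRU): [H O M]
  8. access M: HIT. Cache (LRU->MRU): [H O M]
  9. access L: MISS. Cache (LRU->MRU): [H O M L]
  10. access O: HIT. Cache (LRU->MRU): [H M L O]
  11. access Q: MISS. Cache (LRU->MRU): [H M L O Q]
  12. access M: HIT. Cache (LRU->MRU): [H L O Q M]
  13. access M: HIT. Cache (LRU->MRU): [H L O Q M]
  14. access Q: HIT. Cache (LRU->MRU): [H L O M Q]
  15. access P: MISS. Cache (LRU->MRU): [H L O M Q P]
  16. access M: HIT. Cache (LRU->MRU): [H L O Q P M]
  17. access M: HIT. Cache (LRU->MRU): [H L O Q P M]
  18. access M: HIT. Cache (LRU->MRU): [H L O Q P M]
  19. access O: HIT. Cache (LRU->MRU): [H L Q P M O]
  20. access H: HIT. Cache (LRU->MRU): [L Q P M O H]
  21. access T: MISS. Cache (LRU->MRU): [L Q P M O H T]
  22. access T: HIT. Cache (LRU->MRU): [L Q P M O H T]
  23. access V: MISS, evict L. Cache (LRU->MRU): [Q P M O H T V]
  24. access L: MISS, evict Q. Cache (LRU->MRU): [P M O H T V L]
  25. access V: HIT. Cache (LRU->MRU): [P M O H T L V]
  26. access P: HIT. Cache (LRU->MRU): [M O H T L V P]
  27. access Q: MISS, evict M. Cache (LRU->MRU): [O H T L V P Q]
  28. access V: HIT. Cache (LRU->MRU): [O H T L P Q V]
Total: 18 hits, 10 misses, 3 evictions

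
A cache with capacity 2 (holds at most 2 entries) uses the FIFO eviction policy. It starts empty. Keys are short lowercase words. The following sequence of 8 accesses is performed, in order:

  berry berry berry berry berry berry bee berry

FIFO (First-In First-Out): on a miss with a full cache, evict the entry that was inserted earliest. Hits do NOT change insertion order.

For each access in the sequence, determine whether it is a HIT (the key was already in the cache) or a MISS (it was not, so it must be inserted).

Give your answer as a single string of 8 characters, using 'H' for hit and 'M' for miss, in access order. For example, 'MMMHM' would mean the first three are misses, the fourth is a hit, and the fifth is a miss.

FIFO simulation (capacity=2):
  1. access berry: MISS. Cache (old->new): [berry]
  2. access berry: HIT. Cache (old->new): [berry]
  3. access berry: HIT. Cache (old->new): [berry]
  4. access berry: HIT. Cache (old->new): [berry]
  5. access berry: HIT. Cache (old->new): [berry]
  6. access berry: HIT. Cache (old->new): [berry]
  7. access bee: MISS. Cache (old->new): [berry bee]
  8. access berry: HIT. Cache (old->new): [berry bee]
Total: 6 hits, 2 misses, 0 evictions

Answer: MHHHHHMH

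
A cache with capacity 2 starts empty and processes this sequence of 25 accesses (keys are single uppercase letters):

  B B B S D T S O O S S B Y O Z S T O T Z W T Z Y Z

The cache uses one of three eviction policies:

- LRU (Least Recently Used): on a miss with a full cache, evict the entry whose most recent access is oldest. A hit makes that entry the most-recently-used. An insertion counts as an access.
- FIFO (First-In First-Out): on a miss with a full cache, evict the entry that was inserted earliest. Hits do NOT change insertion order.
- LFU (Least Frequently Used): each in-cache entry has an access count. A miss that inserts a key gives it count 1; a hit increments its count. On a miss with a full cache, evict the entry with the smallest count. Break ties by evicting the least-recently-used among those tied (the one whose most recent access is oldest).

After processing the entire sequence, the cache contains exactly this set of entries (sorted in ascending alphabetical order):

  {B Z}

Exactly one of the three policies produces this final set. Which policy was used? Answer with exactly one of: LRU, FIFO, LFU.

Simulating under each policy and comparing final sets:
  LRU: final set = {Y Z} -> differs
  FIFO: final set = {Y Z} -> differs
  LFU: final set = {B Z} -> MATCHES target
Only LFU produces the target set.

Answer: LFU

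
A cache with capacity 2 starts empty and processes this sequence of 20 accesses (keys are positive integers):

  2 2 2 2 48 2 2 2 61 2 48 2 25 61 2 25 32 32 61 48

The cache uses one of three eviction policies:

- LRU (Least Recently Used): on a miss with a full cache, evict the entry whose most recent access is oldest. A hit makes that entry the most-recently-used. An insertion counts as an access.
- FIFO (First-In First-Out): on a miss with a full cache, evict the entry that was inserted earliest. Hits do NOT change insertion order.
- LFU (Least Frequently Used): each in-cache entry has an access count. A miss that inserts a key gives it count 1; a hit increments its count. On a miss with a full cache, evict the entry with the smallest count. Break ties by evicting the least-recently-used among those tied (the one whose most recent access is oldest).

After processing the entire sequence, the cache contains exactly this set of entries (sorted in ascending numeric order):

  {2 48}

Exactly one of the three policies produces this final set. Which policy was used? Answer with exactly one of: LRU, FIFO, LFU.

Answer: LFU

Derivation:
Simulating under each policy and comparing final sets:
  LRU: final set = {48 61} -> differs
  FIFO: final set = {48 61} -> differs
  LFU: final set = {2 48} -> MATCHES target
Only LFU produces the target set.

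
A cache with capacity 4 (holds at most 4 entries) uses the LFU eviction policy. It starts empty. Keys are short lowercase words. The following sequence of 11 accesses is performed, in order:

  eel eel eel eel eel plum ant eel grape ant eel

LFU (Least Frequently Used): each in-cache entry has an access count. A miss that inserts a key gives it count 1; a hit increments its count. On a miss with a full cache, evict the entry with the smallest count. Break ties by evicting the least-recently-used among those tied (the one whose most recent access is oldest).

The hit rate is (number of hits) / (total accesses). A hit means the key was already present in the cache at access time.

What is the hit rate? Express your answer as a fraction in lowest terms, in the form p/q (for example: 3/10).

LFU simulation (capacity=4):
  1. access eel: MISS. Cache: [eel(c=1)]
  2. access eel: HIT, count now 2. Cache: [eel(c=2)]
  3. access eel: HIT, count now 3. Cache: [eel(c=3)]
  4. access eel: HIT, count now 4. Cache: [eel(c=4)]
  5. access eel: HIT, count now 5. Cache: [eel(c=5)]
  6. access plum: MISS. Cache: [plum(c=1) eel(c=5)]
  7. access ant: MISS. Cache: [plum(c=1) ant(c=1) eel(c=5)]
  8. access eel: HIT, count now 6. Cache: [plum(c=1) ant(c=1) eel(c=6)]
  9. access grape: MISS. Cache: [plum(c=1) ant(c=1) grape(c=1) eel(c=6)]
  10. access ant: HIT, count now 2. Cache: [plum(c=1) grape(c=1) ant(c=2) eel(c=6)]
  11. access eel: HIT, count now 7. Cache: [plum(c=1) grape(c=1) ant(c=2) eel(c=7)]
Total: 7 hits, 4 misses, 0 evictions

Hit rate = 7/11

Answer: 7/11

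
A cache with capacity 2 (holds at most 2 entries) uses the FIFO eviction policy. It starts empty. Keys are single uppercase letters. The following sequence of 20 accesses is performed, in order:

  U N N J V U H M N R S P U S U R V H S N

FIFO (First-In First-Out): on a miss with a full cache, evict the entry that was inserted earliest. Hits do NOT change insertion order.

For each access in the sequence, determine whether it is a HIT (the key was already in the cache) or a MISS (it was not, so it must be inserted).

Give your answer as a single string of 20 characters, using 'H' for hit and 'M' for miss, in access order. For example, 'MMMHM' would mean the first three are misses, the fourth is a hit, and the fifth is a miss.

Answer: MMHMMMMMMMMMMMHMMMMM

Derivation:
FIFO simulation (capacity=2):
  1. access U: MISS. Cache (old->new): [U]
  2. access N: MISS. Cache (old->new): [U N]
  3. access N: HIT. Cache (old->new): [U N]
  4. access J: MISS, evict U. Cache (old->new): [N J]
  5. access V: MISS, evict N. Cache (old->new): [J V]
  6. access U: MISS, evict J. Cache (old->new): [V U]
  7. access H: MISS, evict V. Cache (old->new): [U H]
  8. access M: MISS, evict U. Cache (old->new): [H M]
  9. access N: MISS, evict H. Cache (old->new): [M N]
  10. access R: MISS, evict M. Cache (old->new): [N R]
  11. access S: MISS, evict N. Cache (old->new): [R S]
  12. access P: MISS, evict R. Cache (old->new): [S P]
  13. access U: MISS, evict S. Cache (old->new): [P U]
  14. access S: MISS, evict P. Cache (old->new): [U S]
  15. access U: HIT. Cache (old->new): [U S]
  16. access R: MISS, evict U. Cache (old->new): [S R]
  17. access V: MISS, evict S. Cache (old->new): [R V]
  18. access H: MISS, evict R. Cache (old->new): [V H]
  19. access S: MISS, evict V. Cache (old->new): [H S]
  20. access N: MISS, evict H. Cache (old->new): [S N]
Total: 2 hits, 18 misses, 16 evictions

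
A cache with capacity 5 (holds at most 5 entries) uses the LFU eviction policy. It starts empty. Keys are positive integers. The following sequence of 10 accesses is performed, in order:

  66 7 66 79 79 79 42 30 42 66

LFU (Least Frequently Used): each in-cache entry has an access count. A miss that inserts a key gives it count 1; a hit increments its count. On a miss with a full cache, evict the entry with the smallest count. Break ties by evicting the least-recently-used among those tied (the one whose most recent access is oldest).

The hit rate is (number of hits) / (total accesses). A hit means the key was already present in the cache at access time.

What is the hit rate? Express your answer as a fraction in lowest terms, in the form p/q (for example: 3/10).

Answer: 1/2

Derivation:
LFU simulation (capacity=5):
  1. access 66: MISS. Cache: [66(c=1)]
  2. access 7: MISS. Cache: [66(c=1) 7(c=1)]
  3. access 66: HIT, count now 2. Cache: [7(c=1) 66(c=2)]
  4. access 79: MISS. Cache: [7(c=1) 79(c=1) 66(c=2)]
  5. access 79: HIT, count now 2. Cache: [7(c=1) 66(c=2) 79(c=2)]
  6. access 79: HIT, count now 3. Cache: [7(c=1) 66(c=2) 79(c=3)]
  7. access 42: MISS. Cache: [7(c=1) 42(c=1) 66(c=2) 79(c=3)]
  8. access 30: MISS. Cache: [7(c=1) 42(c=1) 30(c=1) 66(c=2) 79(c=3)]
  9. access 42: HIT, count now 2. Cache: [7(c=1) 30(c=1) 66(c=2) 42(c=2) 79(c=3)]
  10. access 66: HIT, count now 3. Cache: [7(c=1) 30(c=1) 42(c=2) 79(c=3) 66(c=3)]
Total: 5 hits, 5 misses, 0 evictions

Hit rate = 5/10 = 1/2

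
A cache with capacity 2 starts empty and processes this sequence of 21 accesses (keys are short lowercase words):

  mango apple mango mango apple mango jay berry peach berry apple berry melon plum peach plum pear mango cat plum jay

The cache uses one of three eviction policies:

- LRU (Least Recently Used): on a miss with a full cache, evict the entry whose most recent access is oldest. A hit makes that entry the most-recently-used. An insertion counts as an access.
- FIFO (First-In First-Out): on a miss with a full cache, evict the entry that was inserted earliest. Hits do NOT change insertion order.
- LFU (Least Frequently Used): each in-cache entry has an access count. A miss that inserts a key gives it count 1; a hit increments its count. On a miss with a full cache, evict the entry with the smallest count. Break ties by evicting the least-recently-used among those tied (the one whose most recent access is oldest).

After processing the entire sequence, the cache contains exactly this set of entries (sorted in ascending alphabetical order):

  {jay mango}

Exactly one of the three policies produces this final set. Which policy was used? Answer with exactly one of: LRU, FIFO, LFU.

Answer: LFU

Derivation:
Simulating under each policy and comparing final sets:
  LRU: final set = {jay plum} -> differs
  FIFO: final set = {jay plum} -> differs
  LFU: final set = {jay mango} -> MATCHES target
Only LFU produces the target set.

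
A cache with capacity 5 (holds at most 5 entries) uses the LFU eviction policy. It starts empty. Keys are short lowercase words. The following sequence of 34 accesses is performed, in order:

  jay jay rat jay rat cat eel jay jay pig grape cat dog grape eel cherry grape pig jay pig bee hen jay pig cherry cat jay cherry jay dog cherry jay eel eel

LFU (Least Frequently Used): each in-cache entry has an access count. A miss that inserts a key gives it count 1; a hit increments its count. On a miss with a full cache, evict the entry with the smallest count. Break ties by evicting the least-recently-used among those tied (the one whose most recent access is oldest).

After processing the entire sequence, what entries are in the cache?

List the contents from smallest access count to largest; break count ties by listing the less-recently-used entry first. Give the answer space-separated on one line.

Answer: rat eel grape pig jay

Derivation:
LFU simulation (capacity=5):
  1. access jay: MISS. Cache: [jay(c=1)]
  2. access jay: HIT, count now 2. Cache: [jay(c=2)]
  3. access rat: MISS. Cache: [rat(c=1) jay(c=2)]
  4. access jay: HIT, count now 3. Cache: [rat(c=1) jay(c=3)]
  5. access rat: HIT, count now 2. Cache: [rat(c=2) jay(c=3)]
  6. access cat: MISS. Cache: [cat(c=1) rat(c=2) jay(c=3)]
  7. access eel: MISS. Cache: [cat(c=1) eel(c=1) rat(c=2) jay(c=3)]
  8. access jay: HIT, count now 4. Cache: [cat(c=1) eel(c=1) rat(c=2) jay(c=4)]
  9. access jay: HIT, count now 5. Cache: [cat(c=1) eel(c=1) rat(c=2) jay(c=5)]
  10. access pig: MISS. Cache: [cat(c=1) eel(c=1) pig(c=1) rat(c=2) jay(c=5)]
  11. access grape: MISS, evict cat(c=1). Cache: [eel(c=1) pig(c=1) grape(c=1) rat(c=2) jay(c=5)]
  12. access cat: MISS, evict eel(c=1). Cache: [pig(c=1) grape(c=1) cat(c=1) rat(c=2) jay(c=5)]
  13. access dog: MISS, evict pig(c=1). Cache: [grape(c=1) cat(c=1) dog(c=1) rat(c=2) jay(c=5)]
  14. access grape: HIT, count now 2. Cache: [cat(c=1) dog(c=1) rat(c=2) grape(c=2) jay(c=5)]
  15. access eel: MISS, evict cat(c=1). Cache: [dog(c=1) eel(c=1) rat(c=2) grape(c=2) jay(c=5)]
  16. access cherry: MISS, evict dog(c=1). Cache: [eel(c=1) cherry(c=1) rat(c=2) grape(c=2) jay(c=5)]
  17. access grape: HIT, count now 3. Cache: [eel(c=1) cherry(c=1) rat(c=2) grape(c=3) jay(c=5)]
  18. access pig: MISS, evict eel(c=1). Cache: [cherry(c=1) pig(c=1) rat(c=2) grape(c=3) jay(c=5)]
  19. access jay: HIT, count now 6. Cache: [cherry(c=1) pig(c=1) rat(c=2) grape(c=3) jay(c=6)]
  20. access pig: HIT, count now 2. Cache: [cherry(c=1) rat(c=2) pig(c=2) grape(c=3) jay(c=6)]
  21. access bee: MISS, evict cherry(c=1). Cache: [bee(c=1) rat(c=2) pig(c=2) grape(c=3) jay(c=6)]
  22. access hen: MISS, evict bee(c=1). Cache: [hen(c=1) rat(c=2) pig(c=2) grape(c=3) jay(c=6)]
  23. access jay: HIT, count now 7. Cache: [hen(c=1) rat(c=2) pig(c=2) grape(c=3) jay(c=7)]
  24. access pig: HIT, count now 3. Cache: [hen(c=1) rat(c=2) grape(c=3) pig(c=3) jay(c=7)]
  25. access cherry: MISS, evict hen(c=1). Cache: [cherry(c=1) rat(c=2) grape(c=3) pig(c=3) jay(c=7)]
  26. access cat: MISS, evict cherry(c=1). Cache: [cat(c=1) rat(c=2) grape(c=3) pig(c=3) jay(c=7)]
  27. access jay: HIT, count now 8. Cache: [cat(c=1) rat(c=2) grape(c=3) pig(c=3) jay(c=8)]
  28. access cherry: MISS, evict cat(c=1). Cache: [cherry(c=1) rat(c=2) grape(c=3) pig(c=3) jay(c=8)]
  29. access jay: HIT, count now 9. Cache: [cherry(c=1) rat(c=2) grape(c=3) pig(c=3) jay(c=9)]
  30. access dog: MISS, evict cherry(c=1). Cache: [dog(c=1) rat(c=2) grape(c=3) pig(c=3) jay(c=9)]
  31. access cherry: MISS, evict dog(c=1). Cache: [cherry(c=1) rat(c=2) grape(c=3) pig(c=3) jay(c=9)]
  32. access jay: HIT, count now 10. Cache: [cherry(c=1) rat(c=2) grape(c=3) pig(c=3) jay(c=10)]
  33. access eel: MISS, evict cherry(c=1). Cache: [eel(c=1) rat(c=2) grape(c=3) pig(c=3) jay(c=10)]
  34. access eel: HIT, count now 2. Cache: [rat(c=2) eel(c=2) grape(c=3) pig(c=3) jay(c=10)]
Total: 15 hits, 19 misses, 14 evictions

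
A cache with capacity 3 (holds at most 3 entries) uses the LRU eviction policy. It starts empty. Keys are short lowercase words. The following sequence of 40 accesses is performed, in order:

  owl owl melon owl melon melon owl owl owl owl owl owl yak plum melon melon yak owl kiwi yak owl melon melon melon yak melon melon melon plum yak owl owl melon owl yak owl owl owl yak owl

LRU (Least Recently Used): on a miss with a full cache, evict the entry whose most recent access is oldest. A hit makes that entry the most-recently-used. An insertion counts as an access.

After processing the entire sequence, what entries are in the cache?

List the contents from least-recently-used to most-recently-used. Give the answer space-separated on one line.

LRU simulation (capacity=3):
  1. access owl: MISS. Cache (LRU->MRU): [owl]
  2. access owl: HIT. Cache (LRU->MRU): [owl]
  3. access melon: MISS. Cache (LRU->MRU): [owl melon]
  4. access owl: HIT. Cache (LRU->MRU): [melon owl]
  5. access melon: HIT. Cache (LRU->MRU): [owl melon]
  6. access melon: HIT. Cache (LRU->MRU): [owl melon]
  7. access owl: HIT. Cache (LRU->MRU): [melon owl]
  8. access owl: HIT. Cache (LRU->MRU): [melon owl]
  9. access owl: HIT. Cache (LRU->MRU): [melon owl]
  10. access owl: HIT. Cache (LRU->MRU): [melon owl]
  11. access owl: HIT. Cache (LRU->MRU): [melon owl]
  12. access owl: HIT. Cache (LRU->MRU): [melon owl]
  13. access yak: MISS. Cache (LRU->MRU): [melon owl yak]
  14. access plum: MISS, evict melon. Cache (LRU->MRU): [owl yak plum]
  15. access melon: MISS, evict owl. Cache (LRU->MRU): [yak plum melon]
  16. access melon: HIT. Cache (LRU->MRU): [yak plum melon]
  17. access yak: HIT. Cache (LRU->MRU): [plum melon yak]
  18. access owl: MISS, evict plum. Cache (LRU->MRU): [melon yak owl]
  19. access kiwi: MISS, evict melon. Cache (LRU->MRU): [yak owl kiwi]
  20. access yak: HIT. Cache (LRU->MRU): [owl kiwi yak]
  21. access owl: HIT. Cache (LRU->MRU): [kiwi yak owl]
  22. access melon: MISS, evict kiwi. Cache (LRU->MRU): [yak owl melon]
  23. access melon: HIT. Cache (LRU->MRU): [yak owl melon]
  24. access melon: HIT. Cache (LRU->MRU): [yak owl melon]
  25. access yak: HIT. Cache (LRU->MRU): [owl melon yak]
  26. access melon: HIT. Cache (LRU->MRU): [owl yak melon]
  27. access melon: HIT. Cache (LRU->MRU): [owl yak melon]
  28. access melon: HIT. Cache (LRU->MRU): [owl yak melon]
  29. access plum: MISS, evict owl. Cache (LRU->MRU): [yak melon plum]
  30. access yak: HIT. Cache (LRU->MRU): [melon plum yak]
  31. access owl: MISS, evict melon. Cache (LRU->MRU): [plum yak owl]
  32. access owl: HIT. Cache (LRU->MRU): [plum yak owl]
  33. access melon: MISS, evict plum. Cache (LRU->MRU): [yak owl melon]
  34. access owl: HIT. Cache (LRU->MRU): [yak melon owl]
  35. access yak: HIT. Cache (LRU->MRU): [melon owl yak]
  36. access owl: HIT. Cache (LRU->MRU): [melon yak owl]
  37. access owl: HIT. Cache (LRU->MRU): [melon yak owl]
  38. access owl: HIT. Cache (LRU->MRU): [melon yak owl]
  39. access yak: HIT. Cache (LRU->MRU): [melon owl yak]
  40. access owl: HIT. Cache (LRU->MRU): [melon yak owl]
Total: 29 hits, 11 misses, 8 evictions

Answer: melon yak owl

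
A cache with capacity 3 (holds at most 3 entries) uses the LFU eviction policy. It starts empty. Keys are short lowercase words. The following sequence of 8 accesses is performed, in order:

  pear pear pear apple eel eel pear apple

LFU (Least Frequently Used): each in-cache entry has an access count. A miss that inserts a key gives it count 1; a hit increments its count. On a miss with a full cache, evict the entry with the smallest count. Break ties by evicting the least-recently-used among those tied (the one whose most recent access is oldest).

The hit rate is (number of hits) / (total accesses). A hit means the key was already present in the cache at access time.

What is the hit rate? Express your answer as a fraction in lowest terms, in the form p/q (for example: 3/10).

LFU simulation (capacity=3):
  1. access pear: MISS. Cache: [pear(c=1)]
  2. access pear: HIT, count now 2. Cache: [pear(c=2)]
  3. access pear: HIT, count now 3. Cache: [pear(c=3)]
  4. access apple: MISS. Cache: [apple(c=1) pear(c=3)]
  5. access eel: MISS. Cache: [apple(c=1) eel(c=1) pear(c=3)]
  6. access eel: HIT, count now 2. Cache: [apple(c=1) eel(c=2) pear(c=3)]
  7. access pear: HIT, count now 4. Cache: [apple(c=1) eel(c=2) pear(c=4)]
  8. access apple: HIT, count now 2. Cache: [eel(c=2) apple(c=2) pear(c=4)]
Total: 5 hits, 3 misses, 0 evictions

Hit rate = 5/8

Answer: 5/8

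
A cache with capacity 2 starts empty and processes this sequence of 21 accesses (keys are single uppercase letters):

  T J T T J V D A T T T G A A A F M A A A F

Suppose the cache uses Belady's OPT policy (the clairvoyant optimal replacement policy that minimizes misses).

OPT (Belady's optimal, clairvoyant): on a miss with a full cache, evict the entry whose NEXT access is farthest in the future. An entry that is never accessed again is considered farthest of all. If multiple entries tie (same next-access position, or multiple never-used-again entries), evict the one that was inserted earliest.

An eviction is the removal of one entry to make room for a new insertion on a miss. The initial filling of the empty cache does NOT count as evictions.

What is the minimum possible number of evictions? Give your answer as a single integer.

OPT (Belady) simulation (capacity=2):
  1. access T: MISS. Cache: [T]
  2. access J: MISS. Cache: [T J]
  3. access T: HIT. Next use of T: step 4. Cache: [T J]
  4. access T: HIT. Next use of T: step 9. Cache: [T J]
  5. access J: HIT. Next use of J: never. Cache: [T J]
  6. access V: MISS, evict J (next use: never). Cache: [T V]
  7. access D: MISS, evict V (next use: never). Cache: [T D]
  8. access A: MISS, evict D (next use: never). Cache: [T A]
  9. access T: HIT. Next use of T: step 10. Cache: [T A]
  10. access T: HIT. Next use of T: step 11. Cache: [T A]
  11. access T: HIT. Next use of T: never. Cache: [T A]
  12. access G: MISS, evict T (next use: never). Cache: [A G]
  13. access A: HIT. Next use of A: step 14. Cache: [A G]
  14. access A: HIT. Next use of A: step 15. Cache: [A G]
  15. access A: HIT. Next use of A: step 18. Cache: [A G]
  16. access F: MISS, evict G (next use: never). Cache: [A F]
  17. access M: MISS, evict F (next use: step 21). Cache: [A M]
  18. access A: HIT. Next use of A: step 19. Cache: [A M]
  19. access A: HIT. Next use of A: step 20. Cache: [A M]
  20. access A: HIT. Next use of A: never. Cache: [A M]
  21. access F: MISS, evict A (next use: never). Cache: [M F]
Total: 12 hits, 9 misses, 7 evictions

Answer: 7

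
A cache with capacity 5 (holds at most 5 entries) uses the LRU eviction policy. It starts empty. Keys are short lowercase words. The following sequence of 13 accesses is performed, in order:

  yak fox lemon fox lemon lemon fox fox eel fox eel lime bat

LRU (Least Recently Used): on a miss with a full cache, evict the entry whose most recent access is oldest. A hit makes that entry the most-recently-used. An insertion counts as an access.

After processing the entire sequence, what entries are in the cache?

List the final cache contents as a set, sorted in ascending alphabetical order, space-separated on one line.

LRU simulation (capacity=5):
  1. access yak: MISS. Cache (LRU->MRU): [yak]
  2. access fox: MISS. Cache (LRU->MRU): [yak fox]
  3. access lemon: MISS. Cache (LRU->MRU): [yak fox lemon]
  4. access fox: HIT. Cache (LRU->MRU): [yak lemon fox]
  5. access lemon: HIT. Cache (LRU->MRU): [yak fox lemon]
  6. access lemon: HIT. Cache (LRU->MRU): [yak fox lemon]
  7. access fox: HIT. Cache (LRU->MRU): [yak lemon fox]
  8. access fox: HIT. Cache (LRU->MRU): [yak lemon fox]
  9. access eel: MISS. Cache (LRU->MRU): [yak lemon fox eel]
  10. access fox: HIT. Cache (LRU->MRU): [yak lemon eel fox]
  11. access eel: HIT. Cache (LRU->MRU): [yak lemon fox eel]
  12. access lime: MISS. Cache (LRU->MRU): [yak lemon fox eel lime]
  13. access bat: MISS, evict yak. Cache (LRU->MRU): [lemon fox eel lime bat]
Total: 7 hits, 6 misses, 1 evictions

Answer: bat eel fox lemon lime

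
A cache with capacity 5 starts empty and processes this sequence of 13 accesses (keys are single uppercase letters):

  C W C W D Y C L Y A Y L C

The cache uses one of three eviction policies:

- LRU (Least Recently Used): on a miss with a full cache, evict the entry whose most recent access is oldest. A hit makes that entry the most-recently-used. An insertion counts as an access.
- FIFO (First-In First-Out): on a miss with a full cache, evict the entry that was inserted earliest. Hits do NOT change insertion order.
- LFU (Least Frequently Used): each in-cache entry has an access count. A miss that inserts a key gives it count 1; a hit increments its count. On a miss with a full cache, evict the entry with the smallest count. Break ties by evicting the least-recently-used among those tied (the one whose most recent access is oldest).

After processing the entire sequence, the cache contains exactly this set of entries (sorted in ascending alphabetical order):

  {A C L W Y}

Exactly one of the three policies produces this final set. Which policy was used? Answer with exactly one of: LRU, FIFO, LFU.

Answer: LFU

Derivation:
Simulating under each policy and comparing final sets:
  LRU: final set = {A C D L Y} -> differs
  FIFO: final set = {A C D L Y} -> differs
  LFU: final set = {A C L W Y} -> MATCHES target
Only LFU produces the target set.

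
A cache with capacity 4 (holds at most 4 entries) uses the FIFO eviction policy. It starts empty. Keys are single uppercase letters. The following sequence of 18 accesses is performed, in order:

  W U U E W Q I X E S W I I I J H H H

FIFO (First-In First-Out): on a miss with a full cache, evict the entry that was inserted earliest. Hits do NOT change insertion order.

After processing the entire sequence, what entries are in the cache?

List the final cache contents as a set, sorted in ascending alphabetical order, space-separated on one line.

FIFO simulation (capacity=4):
  1. access W: MISS. Cache (old->new): [W]
  2. access U: MISS. Cache (old->new): [W U]
  3. access U: HIT. Cache (old->new): [W U]
  4. access E: MISS. Cache (old->new): [W U E]
  5. access W: HIT. Cache (old->new): [W U E]
  6. access Q: MISS. Cache (old->new): [W U E Q]
  7. access I: MISS, evict W. Cache (old->new): [U E Q I]
  8. access X: MISS, evict U. Cache (old->new): [E Q I X]
  9. access E: HIT. Cache (old->new): [E Q I X]
  10. access S: MISS, evict E. Cache (old->new): [Q I X S]
  11. access W: MISS, evict Q. Cache (old->new): [I X S W]
  12. access I: HIT. Cache (old->new): [I X S W]
  13. access I: HIT. Cache (old->new): [I X S W]
  14. access I: HIT. Cache (old->new): [I X S W]
  15. access J: MISS, evict I. Cache (old->new): [X S W J]
  16. access H: MISS, evict X. Cache (old->new): [S W J H]
  17. access H: HIT. Cache (old->new): [S W J H]
  18. access H: HIT. Cache (old->new): [S W J H]
Total: 8 hits, 10 misses, 6 evictions

Answer: H J S W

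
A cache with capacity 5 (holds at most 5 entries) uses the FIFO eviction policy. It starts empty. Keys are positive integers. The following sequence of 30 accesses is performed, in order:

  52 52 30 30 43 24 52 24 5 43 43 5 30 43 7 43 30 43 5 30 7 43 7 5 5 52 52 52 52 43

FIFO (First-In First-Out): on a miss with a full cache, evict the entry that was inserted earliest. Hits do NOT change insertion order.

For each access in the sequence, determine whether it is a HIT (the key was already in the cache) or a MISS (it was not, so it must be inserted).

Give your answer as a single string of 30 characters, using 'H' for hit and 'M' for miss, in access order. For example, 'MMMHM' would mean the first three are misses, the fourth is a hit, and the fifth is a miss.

Answer: MHMHMMHHMHHHHHMHHHHHHHHHHMHHHH

Derivation:
FIFO simulation (capacity=5):
  1. access 52: MISS. Cache (old->new): [52]
  2. access 52: HIT. Cache (old->new): [52]
  3. access 30: MISS. Cache (old->new): [52 30]
  4. access 30: HIT. Cache (old->new): [52 30]
  5. access 43: MISS. Cache (old->new): [52 30 43]
  6. access 24: MISS. Cache (old->new): [52 30 43 24]
  7. access 52: HIT. Cache (old->new): [52 30 43 24]
  8. access 24: HIT. Cache (old->new): [52 30 43 24]
  9. access 5: MISS. Cache (old->new): [52 30 43 24 5]
  10. access 43: HIT. Cache (old->new): [52 30 43 24 5]
  11. access 43: HIT. Cache (old->new): [52 30 43 24 5]
  12. access 5: HIT. Cache (old->new): [52 30 43 24 5]
  13. access 30: HIT. Cache (old->new): [52 30 43 24 5]
  14. access 43: HIT. Cache (old->new): [52 30 43 24 5]
  15. access 7: MISS, evict 52. Cache (old->new): [30 43 24 5 7]
  16. access 43: HIT. Cache (old->new): [30 43 24 5 7]
  17. access 30: HIT. Cache (old->new): [30 43 24 5 7]
  18. access 43: HIT. Cache (old->new): [30 43 24 5 7]
  19. access 5: HIT. Cache (old->new): [30 43 24 5 7]
  20. access 30: HIT. Cache (old->new): [30 43 24 5 7]
  21. access 7: HIT. Cache (old->new): [30 43 24 5 7]
  22. access 43: HIT. Cache (old->new): [30 43 24 5 7]
  23. access 7: HIT. Cache (old->new): [30 43 24 5 7]
  24. access 5: HIT. Cache (old->new): [30 43 24 5 7]
  25. access 5: HIT. Cache (old->new): [30 43 24 5 7]
  26. access 52: MISS, evict 30. Cache (old->new): [43 24 5 7 52]
  27. access 52: HIT. Cache (old->new): [43 24 5 7 52]
  28. access 52: HIT. Cache (old->new): [43 24 5 7 52]
  29. access 52: HIT. Cache (old->new): [43 24 5 7 52]
  30. access 43: HIT. Cache (old->new): [43 24 5 7 52]
Total: 23 hits, 7 misses, 2 evictions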